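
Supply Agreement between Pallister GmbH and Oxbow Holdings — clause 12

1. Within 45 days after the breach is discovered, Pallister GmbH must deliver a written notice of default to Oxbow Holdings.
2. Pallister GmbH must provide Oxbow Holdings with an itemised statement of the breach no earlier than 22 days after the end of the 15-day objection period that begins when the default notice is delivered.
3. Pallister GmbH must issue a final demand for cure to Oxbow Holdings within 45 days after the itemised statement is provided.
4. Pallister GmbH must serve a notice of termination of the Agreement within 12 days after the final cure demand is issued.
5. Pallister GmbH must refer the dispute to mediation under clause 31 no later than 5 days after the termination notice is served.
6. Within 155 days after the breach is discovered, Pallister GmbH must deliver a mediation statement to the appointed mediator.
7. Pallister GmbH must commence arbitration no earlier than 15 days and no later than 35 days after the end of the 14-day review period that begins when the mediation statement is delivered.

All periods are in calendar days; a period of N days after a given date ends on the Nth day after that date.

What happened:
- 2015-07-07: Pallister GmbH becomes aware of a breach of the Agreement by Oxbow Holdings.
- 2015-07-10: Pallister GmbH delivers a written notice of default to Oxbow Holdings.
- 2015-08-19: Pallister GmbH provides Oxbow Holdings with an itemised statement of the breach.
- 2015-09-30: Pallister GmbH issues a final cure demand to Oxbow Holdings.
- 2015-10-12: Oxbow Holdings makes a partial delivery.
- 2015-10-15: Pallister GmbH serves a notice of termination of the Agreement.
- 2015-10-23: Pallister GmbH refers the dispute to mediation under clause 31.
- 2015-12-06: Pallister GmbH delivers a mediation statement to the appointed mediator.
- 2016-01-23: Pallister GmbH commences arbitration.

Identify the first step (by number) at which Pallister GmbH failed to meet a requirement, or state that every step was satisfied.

Step 1: 45 days after 2015-07-07 (when the breach is discovered) is 2015-08-21; done 2015-07-10 — timely.
Step 2: the earliest permitted date is 22 days after 2015-07-25 (end of the 15-day objection period, which began when the default notice is delivered on 2015-07-10), i.e. 2015-08-16; done 2015-08-19 — permitted.
Step 3: 45 days after 2015-08-19 (when the itemised statement is provided) is 2015-10-03; 2015-09-30 is within that limit.
Step 4: 12 days after 2015-09-30 (when the final cure demand is issued) is 2015-10-12; done 2015-10-15 — 3 days late.
No need to go further; step 4 was not satisfied.

Step 4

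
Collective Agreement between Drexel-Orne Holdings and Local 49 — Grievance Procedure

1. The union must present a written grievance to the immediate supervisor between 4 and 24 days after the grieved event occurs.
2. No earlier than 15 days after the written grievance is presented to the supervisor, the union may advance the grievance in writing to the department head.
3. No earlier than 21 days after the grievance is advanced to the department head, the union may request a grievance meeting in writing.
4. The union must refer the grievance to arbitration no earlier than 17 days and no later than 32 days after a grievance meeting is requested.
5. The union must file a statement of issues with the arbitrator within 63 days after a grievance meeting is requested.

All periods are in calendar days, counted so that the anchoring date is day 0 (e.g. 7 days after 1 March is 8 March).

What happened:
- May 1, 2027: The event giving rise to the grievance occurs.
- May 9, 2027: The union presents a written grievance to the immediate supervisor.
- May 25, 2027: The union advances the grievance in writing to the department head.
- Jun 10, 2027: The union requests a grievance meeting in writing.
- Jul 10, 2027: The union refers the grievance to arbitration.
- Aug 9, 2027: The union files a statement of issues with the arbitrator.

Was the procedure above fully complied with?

(1) the permitted window runs from May 1, 2027 + 4 = May 5, 2027 to May 1, 2027 + 24 = May 25, 2027; done May 9, 2027, which is between those dates.
(2) permitted from May 9, 2027 + 15 days = May 24, 2027 onward; May 25, 2027 is on or after that date.
(3) permitted from May 25, 2027 + 21 days = Jun 15, 2027 onward; done Jun 10, 2027 — 5 days too early.

No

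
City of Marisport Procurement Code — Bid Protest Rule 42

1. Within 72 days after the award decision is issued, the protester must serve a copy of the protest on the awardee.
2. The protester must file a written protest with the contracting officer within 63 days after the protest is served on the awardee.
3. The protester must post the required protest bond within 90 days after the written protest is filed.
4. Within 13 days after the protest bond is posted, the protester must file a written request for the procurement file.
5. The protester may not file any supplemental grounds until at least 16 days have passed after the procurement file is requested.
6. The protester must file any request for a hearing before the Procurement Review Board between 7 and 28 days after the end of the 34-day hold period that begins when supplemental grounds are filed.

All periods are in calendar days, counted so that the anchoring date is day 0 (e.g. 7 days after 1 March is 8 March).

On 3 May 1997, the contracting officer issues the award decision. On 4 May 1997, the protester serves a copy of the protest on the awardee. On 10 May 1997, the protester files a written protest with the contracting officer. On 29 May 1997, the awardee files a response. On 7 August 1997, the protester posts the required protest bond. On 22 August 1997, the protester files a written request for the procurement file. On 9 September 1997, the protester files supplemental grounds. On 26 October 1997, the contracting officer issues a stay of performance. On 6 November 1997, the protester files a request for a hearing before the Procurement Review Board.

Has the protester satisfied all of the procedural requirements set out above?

(1) due by 3 May 1997 + 72 days = 14 July 1997; 4 May 1997 is within that limit.
(2) due by 4 May 1997 + 63 days = 6 July 1997; done 10 May 1997 — timely.
(3) due by 10 May 1997 + 90 days = 8 August 1997; completed 7 August 1997, before the deadline.
(4) due by 7 August 1997 + 13 days = 20 August 1997; 22 August 1997 misses that deadline by 2 days.

No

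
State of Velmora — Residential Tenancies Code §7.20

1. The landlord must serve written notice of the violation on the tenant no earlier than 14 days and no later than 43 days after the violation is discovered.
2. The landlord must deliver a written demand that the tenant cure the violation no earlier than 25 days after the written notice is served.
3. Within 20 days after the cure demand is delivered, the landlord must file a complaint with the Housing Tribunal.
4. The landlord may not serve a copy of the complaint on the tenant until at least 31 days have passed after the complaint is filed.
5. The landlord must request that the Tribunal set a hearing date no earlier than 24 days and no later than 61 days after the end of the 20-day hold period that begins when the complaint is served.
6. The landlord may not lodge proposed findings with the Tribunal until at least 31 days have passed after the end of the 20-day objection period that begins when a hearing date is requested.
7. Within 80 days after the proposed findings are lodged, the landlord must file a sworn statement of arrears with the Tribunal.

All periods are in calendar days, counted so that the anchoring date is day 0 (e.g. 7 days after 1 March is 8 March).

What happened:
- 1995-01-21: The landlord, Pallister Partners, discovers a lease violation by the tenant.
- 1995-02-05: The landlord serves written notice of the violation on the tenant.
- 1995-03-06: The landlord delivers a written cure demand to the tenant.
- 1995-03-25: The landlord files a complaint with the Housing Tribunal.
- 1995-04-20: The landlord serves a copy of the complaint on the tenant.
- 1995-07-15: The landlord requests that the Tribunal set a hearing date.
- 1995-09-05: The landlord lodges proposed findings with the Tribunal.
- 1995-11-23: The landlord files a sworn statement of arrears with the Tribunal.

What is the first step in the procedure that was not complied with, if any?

Step 4

Step 1: the window is 14–43 days after 1995-01-21 (when the violation is discovered), so 1995-02-04 through 1995-03-05; 1995-02-05 falls inside that range.
Step 2: the earliest permitted date is 25 days after 1995-02-05 (when the written notice is served), i.e. 1995-03-02; 1995-03-06 is on or after that date.
Step 3: 20 days after 1995-03-06 (when the cure demand is delivered) is 1995-03-26; 1995-03-25 is within that limit.
Step 4: the earliest permitted date is 31 days after 1995-03-25 (when the complaint is filed), i.e. 1995-04-25; 1995-04-20 is 5 days before the earliest permitted date.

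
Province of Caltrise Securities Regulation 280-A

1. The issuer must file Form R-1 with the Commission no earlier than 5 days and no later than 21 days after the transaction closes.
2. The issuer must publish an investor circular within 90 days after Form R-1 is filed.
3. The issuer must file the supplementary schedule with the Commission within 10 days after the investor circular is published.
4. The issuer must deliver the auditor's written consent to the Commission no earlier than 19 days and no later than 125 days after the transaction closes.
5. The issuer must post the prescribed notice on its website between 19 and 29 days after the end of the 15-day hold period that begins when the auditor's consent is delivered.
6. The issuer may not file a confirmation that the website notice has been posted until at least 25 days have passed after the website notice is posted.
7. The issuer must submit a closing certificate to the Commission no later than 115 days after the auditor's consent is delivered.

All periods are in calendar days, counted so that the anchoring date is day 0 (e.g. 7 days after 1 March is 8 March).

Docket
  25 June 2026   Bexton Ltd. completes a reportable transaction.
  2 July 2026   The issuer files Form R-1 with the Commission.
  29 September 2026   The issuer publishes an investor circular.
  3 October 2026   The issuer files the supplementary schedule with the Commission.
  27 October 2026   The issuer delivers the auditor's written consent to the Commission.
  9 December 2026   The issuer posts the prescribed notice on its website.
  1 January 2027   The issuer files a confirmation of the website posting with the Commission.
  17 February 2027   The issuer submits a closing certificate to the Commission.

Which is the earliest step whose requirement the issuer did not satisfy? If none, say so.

Step 6

(1) the permitted window runs from 25 June 2026 + 5 = 30 June 2026 to 25 June 2026 + 21 = 16 July 2026; 2 July 2026 falls inside that range.
(2) due by 2 July 2026 + 90 days = 30 September 2026; completed 29 September 2026, before the deadline.
(3) due by 29 September 2026 + 10 days = 9 October 2026; 3 October 2026 is within that limit.
(4) the permitted window runs from 25 June 2026 + 19 = 14 July 2026 to 25 June 2026 + 125 = 28 October 2026; 27 October 2026 falls inside that range.
(5) the permitted window runs from 11 November 2026 + 19 = 30 November 2026 to 11 November 2026 + 29 = 10 December 2026; 9 December 2026 falls inside that range.
(6) permitted from 9 December 2026 + 25 days = 3 January 2027 onward; 1 January 2027 is 2 days before the earliest permitted date.
Later steps need not be reached.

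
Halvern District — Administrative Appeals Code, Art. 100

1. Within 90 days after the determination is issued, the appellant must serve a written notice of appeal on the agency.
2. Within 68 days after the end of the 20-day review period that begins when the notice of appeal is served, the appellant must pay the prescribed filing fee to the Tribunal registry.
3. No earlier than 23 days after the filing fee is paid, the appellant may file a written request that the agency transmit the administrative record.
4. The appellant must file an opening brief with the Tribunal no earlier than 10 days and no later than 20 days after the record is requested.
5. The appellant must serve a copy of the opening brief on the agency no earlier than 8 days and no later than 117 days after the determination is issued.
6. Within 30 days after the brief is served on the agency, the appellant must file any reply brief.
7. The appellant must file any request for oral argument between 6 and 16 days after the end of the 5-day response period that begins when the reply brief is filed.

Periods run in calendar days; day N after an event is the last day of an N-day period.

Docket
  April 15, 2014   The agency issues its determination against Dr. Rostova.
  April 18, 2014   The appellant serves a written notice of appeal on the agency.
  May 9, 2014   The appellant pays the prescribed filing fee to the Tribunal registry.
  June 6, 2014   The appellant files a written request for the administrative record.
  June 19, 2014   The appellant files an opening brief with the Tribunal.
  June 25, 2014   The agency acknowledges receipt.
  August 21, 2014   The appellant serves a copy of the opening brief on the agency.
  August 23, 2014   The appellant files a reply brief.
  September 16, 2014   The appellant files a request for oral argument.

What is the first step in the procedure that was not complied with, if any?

Step 5

Step 1: 90 days after April 15, 2014 (when the determination is issued) is July 14, 2014; done April 18, 2014 — timely.
Step 2: 68 days after May 8, 2014 (end of the 20-day review period, which began when the notice of appeal is served on April 18, 2014) is July 15, 2014; May 9, 2014 is within that limit.
Step 3: the earliest permitted date is 23 days after May 9, 2014 (when the filing fee is paid), i.e. June 1, 2014; done June 6, 2014, after the minimum wait.
Step 4: the window is 10–20 days after June 6, 2014 (when the record is requested), so June 16, 2014 through June 26, 2014; June 19, 2014 falls inside that range.
Step 5: the window is 8–117 days after April 15, 2014 (when the determination is issued), so April 23, 2014 through August 10, 2014; done August 21, 2014 — 11 days after the window closed.
Later steps need not be reached.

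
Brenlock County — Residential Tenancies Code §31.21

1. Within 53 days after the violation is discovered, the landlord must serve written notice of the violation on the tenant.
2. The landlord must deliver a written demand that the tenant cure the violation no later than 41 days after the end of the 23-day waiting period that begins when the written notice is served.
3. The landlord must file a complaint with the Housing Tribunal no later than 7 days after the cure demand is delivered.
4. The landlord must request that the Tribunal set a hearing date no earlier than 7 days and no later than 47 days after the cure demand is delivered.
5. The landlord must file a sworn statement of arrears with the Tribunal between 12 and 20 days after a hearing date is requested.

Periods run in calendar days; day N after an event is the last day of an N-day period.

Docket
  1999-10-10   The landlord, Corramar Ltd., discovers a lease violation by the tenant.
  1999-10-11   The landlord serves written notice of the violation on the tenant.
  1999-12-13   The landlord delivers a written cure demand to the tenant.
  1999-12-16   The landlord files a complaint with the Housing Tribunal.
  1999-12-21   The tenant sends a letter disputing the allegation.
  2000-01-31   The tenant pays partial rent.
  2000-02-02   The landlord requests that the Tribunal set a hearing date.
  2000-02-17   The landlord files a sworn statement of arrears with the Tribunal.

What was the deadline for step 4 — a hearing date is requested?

2000-01-29

Step 4 runs from 1999-12-13, when the cure demand is delivered. The window is 7–47 days after 1999-12-13; it closes on 2000-01-29.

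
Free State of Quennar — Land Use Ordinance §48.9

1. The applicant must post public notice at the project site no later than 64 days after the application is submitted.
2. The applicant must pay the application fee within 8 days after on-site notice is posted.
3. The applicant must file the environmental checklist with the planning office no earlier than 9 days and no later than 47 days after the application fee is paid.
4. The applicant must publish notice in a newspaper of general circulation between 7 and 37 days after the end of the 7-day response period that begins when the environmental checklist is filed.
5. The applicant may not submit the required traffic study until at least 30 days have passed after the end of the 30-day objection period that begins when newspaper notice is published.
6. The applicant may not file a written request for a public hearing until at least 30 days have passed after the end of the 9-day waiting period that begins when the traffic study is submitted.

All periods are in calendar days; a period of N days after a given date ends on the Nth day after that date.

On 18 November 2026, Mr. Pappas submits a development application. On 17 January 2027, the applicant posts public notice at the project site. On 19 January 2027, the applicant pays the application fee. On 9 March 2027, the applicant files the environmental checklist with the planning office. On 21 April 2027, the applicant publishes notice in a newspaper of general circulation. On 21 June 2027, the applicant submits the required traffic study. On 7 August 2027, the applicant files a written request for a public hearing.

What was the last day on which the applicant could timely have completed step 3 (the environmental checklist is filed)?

7 March 2027

Step 3 runs from 19 January 2027, when the application fee is paid. The window is 9–47 days after 19 January 2027; it closes on 7 March 2027.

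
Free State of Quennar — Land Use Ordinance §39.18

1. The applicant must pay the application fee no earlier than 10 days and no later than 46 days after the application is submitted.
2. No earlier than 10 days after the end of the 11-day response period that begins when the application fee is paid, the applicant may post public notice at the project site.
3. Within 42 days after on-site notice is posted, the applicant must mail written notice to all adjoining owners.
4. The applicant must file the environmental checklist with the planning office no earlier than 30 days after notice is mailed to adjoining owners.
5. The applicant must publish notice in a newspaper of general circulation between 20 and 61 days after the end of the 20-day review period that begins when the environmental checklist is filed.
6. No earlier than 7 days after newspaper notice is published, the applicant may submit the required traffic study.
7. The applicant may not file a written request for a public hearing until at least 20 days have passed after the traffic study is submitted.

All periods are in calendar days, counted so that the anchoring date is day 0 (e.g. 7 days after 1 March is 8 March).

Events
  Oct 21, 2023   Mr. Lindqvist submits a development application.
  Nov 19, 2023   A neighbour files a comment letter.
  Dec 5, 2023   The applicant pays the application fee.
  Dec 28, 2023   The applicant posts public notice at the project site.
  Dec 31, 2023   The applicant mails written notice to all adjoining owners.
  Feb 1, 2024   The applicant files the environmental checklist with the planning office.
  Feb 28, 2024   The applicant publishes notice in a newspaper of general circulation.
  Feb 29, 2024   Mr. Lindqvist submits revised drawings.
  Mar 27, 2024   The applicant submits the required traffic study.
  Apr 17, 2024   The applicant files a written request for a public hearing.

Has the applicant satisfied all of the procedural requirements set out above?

No

Step 1: the window is 10–46 days after Oct 21, 2023 (when the application is submitted), so Oct 31, 2023 through Dec 6, 2023; done Dec 5, 2023, which is between those dates.
Step 2: the earliest permitted date is 10 days after Dec 16, 2023 (end of the 11-day response period, which began when the application fee is paid on Dec 5, 2023), i.e. Dec 26, 2023; Dec 28, 2023 is on or after that date.
Step 3: 42 days after Dec 28, 2023 (when on-site notice is posted) is Feb 8, 2024; done Dec 31, 2023 — timely.
Step 4: the earliest permitted date is 30 days after Dec 31, 2023 (when notice is mailed to adjoining owners), i.e. Jan 30, 2024; done Feb 1, 2024, after the minimum wait.
Step 5: the window is 20–61 days after Feb 21, 2024 (end of the 20-day review period, which began when the environmental checklist is filed on Feb 1, 2024), so Mar 12, 2024 through Apr 22, 2024; Feb 28, 2024 is 13 days too early.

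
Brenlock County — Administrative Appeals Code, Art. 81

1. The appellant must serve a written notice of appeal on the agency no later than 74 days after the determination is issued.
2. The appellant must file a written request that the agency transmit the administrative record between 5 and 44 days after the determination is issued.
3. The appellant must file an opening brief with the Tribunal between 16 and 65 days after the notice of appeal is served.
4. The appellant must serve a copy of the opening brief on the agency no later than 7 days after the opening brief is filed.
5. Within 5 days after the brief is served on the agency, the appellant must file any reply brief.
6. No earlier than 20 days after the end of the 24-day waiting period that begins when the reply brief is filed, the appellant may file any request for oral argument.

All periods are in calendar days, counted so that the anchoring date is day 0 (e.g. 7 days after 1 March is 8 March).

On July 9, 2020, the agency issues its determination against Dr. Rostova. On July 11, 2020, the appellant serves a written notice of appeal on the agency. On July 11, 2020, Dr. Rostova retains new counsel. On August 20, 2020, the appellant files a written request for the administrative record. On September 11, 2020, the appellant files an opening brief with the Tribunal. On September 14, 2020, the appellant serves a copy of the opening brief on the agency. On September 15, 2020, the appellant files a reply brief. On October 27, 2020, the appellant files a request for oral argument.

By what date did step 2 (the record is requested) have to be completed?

Step 2 runs from July 9, 2020, when the determination is issued. The window is 5–44 days after July 9, 2020; it closes on August 22, 2020.

August 22, 2020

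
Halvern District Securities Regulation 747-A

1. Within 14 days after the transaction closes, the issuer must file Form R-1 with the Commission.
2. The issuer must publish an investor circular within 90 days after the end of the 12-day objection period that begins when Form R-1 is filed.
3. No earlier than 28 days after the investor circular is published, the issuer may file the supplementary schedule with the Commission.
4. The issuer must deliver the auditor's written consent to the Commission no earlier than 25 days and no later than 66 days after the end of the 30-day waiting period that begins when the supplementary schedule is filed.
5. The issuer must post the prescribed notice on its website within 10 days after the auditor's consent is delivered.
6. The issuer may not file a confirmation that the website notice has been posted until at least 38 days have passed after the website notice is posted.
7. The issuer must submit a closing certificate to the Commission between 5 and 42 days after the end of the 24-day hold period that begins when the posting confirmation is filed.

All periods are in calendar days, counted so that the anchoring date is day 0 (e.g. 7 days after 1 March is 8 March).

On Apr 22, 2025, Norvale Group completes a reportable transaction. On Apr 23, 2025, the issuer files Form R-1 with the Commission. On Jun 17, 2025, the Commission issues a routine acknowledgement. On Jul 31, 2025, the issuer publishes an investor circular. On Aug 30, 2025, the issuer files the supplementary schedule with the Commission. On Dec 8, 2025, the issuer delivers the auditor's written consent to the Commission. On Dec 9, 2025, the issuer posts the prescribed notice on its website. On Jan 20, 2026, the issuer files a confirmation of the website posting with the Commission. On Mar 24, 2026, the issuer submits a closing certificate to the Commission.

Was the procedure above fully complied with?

No

Step 1: 14 days after Apr 22, 2025 (when the transaction closes) is May 6, 2025; done Apr 23, 2025 — timely.
Step 2: 90 days after May 5, 2025 (end of the 12-day objection period, which began when Form R-1 is filed on Apr 23, 2025) is Aug 3, 2025; Jul 31, 2025 is within that limit.
Step 3: the earliest permitted date is 28 days after Jul 31, 2025 (when the investor circular is published), i.e. Aug 28, 2025; Aug 30, 2025 is on or after that date.
Step 4: the window is 25–66 days after Sep 29, 2025 (end of the 30-day waiting period, which began when the supplementary schedule is filed on Aug 30, 2025), so Oct 24, 2025 through Dec 4, 2025; done Dec 8, 2025 — 4 days after the window closed.
Later steps need not be reached.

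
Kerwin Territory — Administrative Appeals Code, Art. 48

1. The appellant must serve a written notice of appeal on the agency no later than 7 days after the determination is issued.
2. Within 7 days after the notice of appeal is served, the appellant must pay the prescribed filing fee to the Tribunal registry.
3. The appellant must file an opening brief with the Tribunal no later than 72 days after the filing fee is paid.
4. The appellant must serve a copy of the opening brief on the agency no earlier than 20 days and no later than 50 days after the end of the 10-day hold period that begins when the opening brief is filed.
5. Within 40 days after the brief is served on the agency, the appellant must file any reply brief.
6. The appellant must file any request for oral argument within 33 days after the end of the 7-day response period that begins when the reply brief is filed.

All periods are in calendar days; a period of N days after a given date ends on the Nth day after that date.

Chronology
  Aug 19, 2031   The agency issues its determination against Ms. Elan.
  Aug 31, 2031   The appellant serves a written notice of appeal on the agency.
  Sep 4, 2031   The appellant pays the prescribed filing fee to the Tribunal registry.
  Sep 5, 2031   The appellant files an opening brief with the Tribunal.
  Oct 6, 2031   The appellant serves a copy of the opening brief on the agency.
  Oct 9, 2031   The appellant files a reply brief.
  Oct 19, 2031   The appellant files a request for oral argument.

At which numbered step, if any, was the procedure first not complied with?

(1) due by Aug 19, 2031 + 7 days = Aug 26, 2031; done Aug 31, 2031 — 5 days late.
No need to go further; step 1 was not satisfied.

Step 1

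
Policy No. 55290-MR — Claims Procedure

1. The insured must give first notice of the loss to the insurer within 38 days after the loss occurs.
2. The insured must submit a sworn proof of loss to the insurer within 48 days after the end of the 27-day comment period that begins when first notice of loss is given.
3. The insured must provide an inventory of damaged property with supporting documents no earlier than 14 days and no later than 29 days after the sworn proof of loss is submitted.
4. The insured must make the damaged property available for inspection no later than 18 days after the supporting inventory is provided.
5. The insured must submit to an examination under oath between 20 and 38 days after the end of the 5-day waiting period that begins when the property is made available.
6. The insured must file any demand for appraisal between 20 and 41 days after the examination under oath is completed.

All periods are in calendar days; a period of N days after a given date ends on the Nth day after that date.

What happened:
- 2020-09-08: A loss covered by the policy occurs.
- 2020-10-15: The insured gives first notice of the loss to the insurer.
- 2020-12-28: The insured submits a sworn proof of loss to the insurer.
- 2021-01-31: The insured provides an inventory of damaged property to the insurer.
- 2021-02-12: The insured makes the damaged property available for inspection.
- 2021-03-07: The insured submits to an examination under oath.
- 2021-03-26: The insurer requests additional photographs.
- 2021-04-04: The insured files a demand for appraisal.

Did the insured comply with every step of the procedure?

No

(1) due by 2020-09-08 + 38 days = 2020-10-16; completed 2020-10-15, before the deadline.
(2) due by 2020-11-11 + 48 days = 2020-12-29; completed 2020-12-28, before the deadline.
(3) the permitted window runs from 2020-12-28 + 14 = 2021-01-11 to 2020-12-28 + 29 = 2021-01-26; 2021-01-31 is 5 days past the end of the window.
Later steps need not be reached.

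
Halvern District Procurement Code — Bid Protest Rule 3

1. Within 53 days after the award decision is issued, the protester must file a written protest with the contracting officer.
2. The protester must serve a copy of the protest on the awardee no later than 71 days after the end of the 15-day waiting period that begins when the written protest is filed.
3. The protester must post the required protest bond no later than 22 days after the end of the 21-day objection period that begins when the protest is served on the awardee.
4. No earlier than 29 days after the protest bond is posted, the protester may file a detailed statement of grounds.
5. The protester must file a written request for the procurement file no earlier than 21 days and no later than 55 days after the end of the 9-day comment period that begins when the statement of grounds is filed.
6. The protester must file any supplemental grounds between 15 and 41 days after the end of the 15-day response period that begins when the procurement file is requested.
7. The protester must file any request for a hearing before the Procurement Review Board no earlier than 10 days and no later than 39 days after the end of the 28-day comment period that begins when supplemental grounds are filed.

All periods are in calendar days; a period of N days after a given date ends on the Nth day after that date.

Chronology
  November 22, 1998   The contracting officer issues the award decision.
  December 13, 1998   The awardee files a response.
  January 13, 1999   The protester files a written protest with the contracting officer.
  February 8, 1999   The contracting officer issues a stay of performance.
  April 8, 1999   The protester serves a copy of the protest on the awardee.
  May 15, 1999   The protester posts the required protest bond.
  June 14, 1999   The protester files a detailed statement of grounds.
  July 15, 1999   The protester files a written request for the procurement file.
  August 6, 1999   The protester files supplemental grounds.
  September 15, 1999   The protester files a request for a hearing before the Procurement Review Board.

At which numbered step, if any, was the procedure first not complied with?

Step 1: 53 days after November 22, 1998 (when the award decision is issued) is January 14, 1999; completed January 13, 1999, before the deadline.
Step 2: 71 days after January 28, 1999 (end of the 15-day waiting period, which began when the written protest is filed on January 13, 1999) is April 9, 1999; done April 8, 1999 — timely.
Step 3: 22 days after April 29, 1999 (end of the 21-day objection period, which began when the protest is served on the awardee on April 8, 1999) is May 21, 1999; May 15, 1999 is within that limit.
Step 4: the earliest permitted date is 29 days after May 15, 1999 (when the protest bond is posted), i.e. June 13, 1999; done June 14, 1999, after the minimum wait.
Step 5: the window is 21–55 days after June 23, 1999 (end of the 9-day comment period, which began when the statement of grounds is filed on June 14, 1999), so July 14, 1999 through August 17, 1999; done July 15, 1999, which is between those dates.
Step 6: the window is 15–41 days after July 30, 1999 (end of the 15-day response period, which began when the procurement file is requested on July 15, 1999), so August 14, 1999 through September 9, 1999; August 6, 1999 is 8 days too early.
Later steps need not be reached.

Step 6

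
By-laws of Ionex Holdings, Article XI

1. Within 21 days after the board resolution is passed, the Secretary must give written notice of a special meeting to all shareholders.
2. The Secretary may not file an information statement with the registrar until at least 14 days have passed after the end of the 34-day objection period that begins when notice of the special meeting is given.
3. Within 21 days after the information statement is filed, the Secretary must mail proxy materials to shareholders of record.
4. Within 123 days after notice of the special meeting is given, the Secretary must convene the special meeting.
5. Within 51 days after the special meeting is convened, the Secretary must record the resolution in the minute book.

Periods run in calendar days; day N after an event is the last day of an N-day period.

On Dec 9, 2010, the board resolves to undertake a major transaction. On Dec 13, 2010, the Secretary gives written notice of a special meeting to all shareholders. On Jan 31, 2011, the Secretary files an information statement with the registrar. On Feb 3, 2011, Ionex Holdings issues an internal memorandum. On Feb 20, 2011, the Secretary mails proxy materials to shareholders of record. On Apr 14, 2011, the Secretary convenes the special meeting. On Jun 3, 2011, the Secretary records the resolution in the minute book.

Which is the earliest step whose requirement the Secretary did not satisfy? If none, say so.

Step 1: 21 days after Dec 9, 2010 (when the board resolution is passed) is Dec 30, 2010; Dec 13, 2010 is within that limit.
Step 2: the earliest permitted date is 14 days after Jan 16, 2011 (end of the 34-day objection period, which began when notice of the special meeting is given on Dec 13, 2010), i.e. Jan 30, 2011; done Jan 31, 2011 — permitted.
Step 3: 21 days after Jan 31, 2011 (when the information statement is filed) is Feb 21, 2011; done Feb 20, 2011 — timely.
Step 4: 123 days after Dec 13, 2010 (when notice of the special meeting is given) is Apr 15, 2011; done Apr 14, 2011 — timely.
Step 5: 51 days after Apr 14, 2011 (when the special meeting is convened) is Jun 4, 2011; done Jun 3, 2011 — timely.

None — every step was satisfied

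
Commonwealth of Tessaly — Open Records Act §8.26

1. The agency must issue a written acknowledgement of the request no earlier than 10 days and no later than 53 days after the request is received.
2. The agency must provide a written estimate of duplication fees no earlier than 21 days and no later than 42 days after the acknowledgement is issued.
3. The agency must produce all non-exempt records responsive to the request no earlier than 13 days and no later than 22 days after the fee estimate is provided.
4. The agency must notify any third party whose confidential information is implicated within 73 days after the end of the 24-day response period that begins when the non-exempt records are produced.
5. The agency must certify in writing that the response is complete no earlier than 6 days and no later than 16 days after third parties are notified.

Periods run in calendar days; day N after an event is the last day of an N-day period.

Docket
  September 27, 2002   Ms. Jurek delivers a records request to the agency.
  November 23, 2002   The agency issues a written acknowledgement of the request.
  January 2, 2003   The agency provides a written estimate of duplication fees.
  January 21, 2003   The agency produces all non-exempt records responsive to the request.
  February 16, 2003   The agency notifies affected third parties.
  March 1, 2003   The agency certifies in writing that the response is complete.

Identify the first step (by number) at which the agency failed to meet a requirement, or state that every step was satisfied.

Step 1

Step 1 — 10 and 53 days from September 27, 2002 (when the request is received) are October 7, 2002 and November 19, 2002 respectively; November 23, 2002 is 4 days past the end of the window.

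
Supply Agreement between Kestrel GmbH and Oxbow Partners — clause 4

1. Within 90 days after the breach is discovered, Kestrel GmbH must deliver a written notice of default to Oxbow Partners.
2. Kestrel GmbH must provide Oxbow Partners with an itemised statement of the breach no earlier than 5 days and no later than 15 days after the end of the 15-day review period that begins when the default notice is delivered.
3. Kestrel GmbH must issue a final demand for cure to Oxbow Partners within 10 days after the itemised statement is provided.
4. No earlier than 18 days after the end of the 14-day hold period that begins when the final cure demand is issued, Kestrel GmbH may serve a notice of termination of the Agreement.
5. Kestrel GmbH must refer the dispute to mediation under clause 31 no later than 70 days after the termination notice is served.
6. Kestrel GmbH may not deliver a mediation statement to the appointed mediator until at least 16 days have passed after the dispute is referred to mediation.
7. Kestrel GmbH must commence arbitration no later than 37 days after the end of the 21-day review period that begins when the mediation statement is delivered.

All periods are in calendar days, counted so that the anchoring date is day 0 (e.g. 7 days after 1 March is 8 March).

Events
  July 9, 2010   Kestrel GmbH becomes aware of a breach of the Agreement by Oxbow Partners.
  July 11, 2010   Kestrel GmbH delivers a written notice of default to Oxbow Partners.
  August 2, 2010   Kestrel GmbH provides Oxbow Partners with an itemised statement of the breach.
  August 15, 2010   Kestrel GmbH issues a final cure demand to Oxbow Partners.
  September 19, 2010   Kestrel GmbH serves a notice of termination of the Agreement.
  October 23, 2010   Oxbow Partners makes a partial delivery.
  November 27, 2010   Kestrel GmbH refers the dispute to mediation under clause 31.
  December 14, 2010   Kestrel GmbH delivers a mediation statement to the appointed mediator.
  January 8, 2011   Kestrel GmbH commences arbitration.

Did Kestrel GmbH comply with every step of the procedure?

No

Step 1: 90 days after July 9, 2010 (when the breach is discovered) is October 7, 2010; done July 11, 2010 — timely.
Step 2: the window is 5–15 days after July 26, 2010 (end of the 15-day review period, which began when the default notice is delivered on July 11, 2010), so July 31, 2010 through August 10, 2010; done August 2, 2010 — within the window.
Step 3: 10 days after August 2, 2010 (when the itemised statement is provided) is August 12, 2010; not done until August 15, 2010, 3 days after the deadline.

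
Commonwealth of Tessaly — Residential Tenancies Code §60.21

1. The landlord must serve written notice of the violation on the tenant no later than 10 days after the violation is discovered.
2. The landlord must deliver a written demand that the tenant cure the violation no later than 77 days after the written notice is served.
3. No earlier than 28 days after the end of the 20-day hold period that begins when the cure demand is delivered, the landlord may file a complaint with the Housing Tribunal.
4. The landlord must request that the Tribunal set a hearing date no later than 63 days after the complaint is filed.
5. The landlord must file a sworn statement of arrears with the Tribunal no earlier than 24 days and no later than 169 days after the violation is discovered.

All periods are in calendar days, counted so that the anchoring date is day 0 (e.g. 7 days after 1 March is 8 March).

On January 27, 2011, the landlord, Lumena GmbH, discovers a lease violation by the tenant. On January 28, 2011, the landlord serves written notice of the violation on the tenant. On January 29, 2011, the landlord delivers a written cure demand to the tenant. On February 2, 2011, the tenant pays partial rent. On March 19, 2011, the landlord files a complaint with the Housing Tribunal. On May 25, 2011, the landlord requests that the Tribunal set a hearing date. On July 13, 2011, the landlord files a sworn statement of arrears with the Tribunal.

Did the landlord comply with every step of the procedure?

Step 1: 10 days after January 27, 2011 (when the violation is discovered) is February 6, 2011; completed January 28, 2011, before the deadline.
Step 2: 77 days after January 28, 2011 (when the written notice is served) is April 15, 2011; January 29, 2011 is within that limit.
Step 3: the earliest permitted date is 28 days after February 18, 2011 (end of the 20-day hold period, which began when the cure demand is delivered on January 29, 2011), i.e. March 18, 2011; March 19, 2011 is on or after that date.
Step 4: 63 days after March 19, 2011 (when the complaint is filed) is May 21, 2011; not done until May 25, 2011, 4 days after the deadline.
The procedure was therefore not followed at step 4.

No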